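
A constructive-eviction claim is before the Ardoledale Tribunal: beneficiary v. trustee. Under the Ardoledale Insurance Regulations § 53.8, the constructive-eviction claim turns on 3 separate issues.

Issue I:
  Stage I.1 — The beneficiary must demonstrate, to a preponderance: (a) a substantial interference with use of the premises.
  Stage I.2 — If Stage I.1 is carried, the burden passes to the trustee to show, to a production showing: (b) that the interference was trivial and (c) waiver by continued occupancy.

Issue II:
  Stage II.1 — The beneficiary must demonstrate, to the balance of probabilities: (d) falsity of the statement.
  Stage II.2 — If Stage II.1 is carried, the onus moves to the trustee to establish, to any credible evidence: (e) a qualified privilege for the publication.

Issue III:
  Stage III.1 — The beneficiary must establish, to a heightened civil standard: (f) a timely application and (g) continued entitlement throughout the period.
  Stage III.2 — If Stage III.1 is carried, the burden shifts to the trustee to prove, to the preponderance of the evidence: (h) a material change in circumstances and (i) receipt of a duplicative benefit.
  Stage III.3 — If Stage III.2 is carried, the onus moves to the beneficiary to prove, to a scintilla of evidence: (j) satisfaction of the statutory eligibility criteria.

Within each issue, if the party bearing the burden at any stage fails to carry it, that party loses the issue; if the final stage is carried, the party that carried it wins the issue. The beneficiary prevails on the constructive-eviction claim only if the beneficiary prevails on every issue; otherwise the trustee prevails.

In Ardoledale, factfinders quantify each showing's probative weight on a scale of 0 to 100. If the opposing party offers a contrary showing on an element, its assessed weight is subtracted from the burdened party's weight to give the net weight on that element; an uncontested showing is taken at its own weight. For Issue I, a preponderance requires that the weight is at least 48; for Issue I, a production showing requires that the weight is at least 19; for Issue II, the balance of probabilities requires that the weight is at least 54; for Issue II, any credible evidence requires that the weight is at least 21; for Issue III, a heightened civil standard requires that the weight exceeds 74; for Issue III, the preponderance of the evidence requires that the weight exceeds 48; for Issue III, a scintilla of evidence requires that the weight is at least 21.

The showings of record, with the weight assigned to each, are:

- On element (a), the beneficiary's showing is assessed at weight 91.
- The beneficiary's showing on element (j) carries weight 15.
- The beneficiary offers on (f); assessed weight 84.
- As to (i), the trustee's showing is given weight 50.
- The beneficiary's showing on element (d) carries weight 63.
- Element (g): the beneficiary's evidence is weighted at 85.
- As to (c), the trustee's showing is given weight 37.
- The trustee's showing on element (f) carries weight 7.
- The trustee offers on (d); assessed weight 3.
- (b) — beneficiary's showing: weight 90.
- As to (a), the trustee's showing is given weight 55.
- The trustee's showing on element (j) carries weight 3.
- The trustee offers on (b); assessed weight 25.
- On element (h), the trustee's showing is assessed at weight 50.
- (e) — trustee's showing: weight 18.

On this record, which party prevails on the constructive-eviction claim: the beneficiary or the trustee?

— Issue I —
Stage I.1 (beneficiary, a preponderance, weight is at least 48): (a) net 91−55=36 < 48 — fails.
  Not every element is met, so the beneficiary fails to carry Stage I.1.
So the trustee prevails on this issue.
— Issue II —
Stage II.1 — burden on beneficiary; standard: the balance of probabilities (weight is at least 54).
    (d): 63 − 3 = 60 ≥ 54 [met]
  Stage II.1 carried; the burden shifts to the trustee.
Stage II.2 — burden on trustee; standard: any credible evidence (weight is at least 21).
    (e): 18 < 21 [not met]
  Not every element is met, so the trustee fails to carry Stage II.2.
The analysis ends at Stage II.2; the beneficiary prevails on this issue.
— Issue III —
Stage III.1 (beneficiary, a heightened civil standard, weight exceeds 74): (f) net 84−7=77 > 74 — meets; (g) 85 > 74 — meets.
  Stage III.1 carried; the burden shifts to the trustee.
Stage III.2 (trustee, the preponderance of the evidence, weight exceeds 48): (h) 50 > 48 — meets; (i) 50 > 48 — meets.
  Stage III.2 carried; the burden shifts to the beneficiary.
Stage III.3 (beneficiary, a scintilla of evidence, weight is at least 21): (j) net 15−3=12 < 21 — fails.
  Stage III.3 not carried; the beneficiary fails its burden.
The trustee prevails on this issue.
Per-issue: Issue I → trustee; Issue II → beneficiary; Issue III → trustee. The beneficiary must prevail on every issue; overall, the trustee prevails.

trustee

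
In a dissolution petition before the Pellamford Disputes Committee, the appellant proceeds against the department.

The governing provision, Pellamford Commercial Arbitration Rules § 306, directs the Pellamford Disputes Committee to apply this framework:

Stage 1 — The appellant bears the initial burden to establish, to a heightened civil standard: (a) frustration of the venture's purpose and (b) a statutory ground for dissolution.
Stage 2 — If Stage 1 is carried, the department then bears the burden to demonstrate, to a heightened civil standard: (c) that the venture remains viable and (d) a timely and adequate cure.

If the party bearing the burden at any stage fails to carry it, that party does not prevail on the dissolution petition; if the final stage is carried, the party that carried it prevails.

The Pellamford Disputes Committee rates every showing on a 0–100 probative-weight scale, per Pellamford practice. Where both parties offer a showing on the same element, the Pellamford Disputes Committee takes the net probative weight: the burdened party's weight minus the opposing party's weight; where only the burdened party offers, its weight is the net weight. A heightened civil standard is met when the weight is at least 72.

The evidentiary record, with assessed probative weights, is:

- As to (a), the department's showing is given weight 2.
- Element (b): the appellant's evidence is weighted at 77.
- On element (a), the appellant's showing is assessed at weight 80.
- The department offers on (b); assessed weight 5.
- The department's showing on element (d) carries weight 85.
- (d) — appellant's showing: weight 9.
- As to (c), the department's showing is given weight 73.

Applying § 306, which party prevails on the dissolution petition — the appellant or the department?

department

At Stage 1 the appellant must meet a heightened civil standard (weight is at least 72): on (a) the weight is 80 less the opposing 2 gives net 78, ≥ 72, so (a) meets the standard; on (b) the weight is 77 less the opposing 5 gives net 72, which does reach 72, so (b) meets the standard.
  Stage 1 is satisfied; the onus moves to the department.
At Stage 2 the department must meet a heightened civil standard (weight is at least 72): on (c) the weight is 73, ≥ 72, so (c) meets the standard; on (d) the weight is 85 less the opposing 9 gives net 76, which does reach 72, so (d) meets the standard.
  All elements met at the final stage.
With every stage satisfied, the department prevails.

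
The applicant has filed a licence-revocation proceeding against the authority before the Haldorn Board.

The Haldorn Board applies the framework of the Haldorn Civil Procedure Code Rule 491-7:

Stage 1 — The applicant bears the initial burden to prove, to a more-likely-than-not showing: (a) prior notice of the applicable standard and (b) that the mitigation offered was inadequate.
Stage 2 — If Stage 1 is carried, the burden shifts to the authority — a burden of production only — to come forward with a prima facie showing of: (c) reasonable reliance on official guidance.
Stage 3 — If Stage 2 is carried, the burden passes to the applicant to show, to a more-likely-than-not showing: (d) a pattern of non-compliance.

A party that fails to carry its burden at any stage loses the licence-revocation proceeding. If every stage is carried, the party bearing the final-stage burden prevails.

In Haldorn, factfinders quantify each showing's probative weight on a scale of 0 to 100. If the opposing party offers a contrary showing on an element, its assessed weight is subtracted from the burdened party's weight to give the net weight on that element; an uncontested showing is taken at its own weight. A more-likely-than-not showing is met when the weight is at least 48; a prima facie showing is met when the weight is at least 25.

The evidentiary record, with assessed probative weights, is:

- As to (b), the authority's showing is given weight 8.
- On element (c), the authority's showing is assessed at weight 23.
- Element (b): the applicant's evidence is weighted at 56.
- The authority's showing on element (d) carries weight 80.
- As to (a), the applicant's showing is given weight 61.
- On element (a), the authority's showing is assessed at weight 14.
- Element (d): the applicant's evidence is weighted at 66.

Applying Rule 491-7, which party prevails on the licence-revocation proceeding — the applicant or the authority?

Stage 1 (applicant, a more-likely-than-not showing, weight is at least 48): (a) net 61−14=47 < 48 — fails; (b) net 56−8=48 ≥ 48 — meets.
  Not every element is met, so the applicant fails to carry Stage 1.
So the authority prevails.

authority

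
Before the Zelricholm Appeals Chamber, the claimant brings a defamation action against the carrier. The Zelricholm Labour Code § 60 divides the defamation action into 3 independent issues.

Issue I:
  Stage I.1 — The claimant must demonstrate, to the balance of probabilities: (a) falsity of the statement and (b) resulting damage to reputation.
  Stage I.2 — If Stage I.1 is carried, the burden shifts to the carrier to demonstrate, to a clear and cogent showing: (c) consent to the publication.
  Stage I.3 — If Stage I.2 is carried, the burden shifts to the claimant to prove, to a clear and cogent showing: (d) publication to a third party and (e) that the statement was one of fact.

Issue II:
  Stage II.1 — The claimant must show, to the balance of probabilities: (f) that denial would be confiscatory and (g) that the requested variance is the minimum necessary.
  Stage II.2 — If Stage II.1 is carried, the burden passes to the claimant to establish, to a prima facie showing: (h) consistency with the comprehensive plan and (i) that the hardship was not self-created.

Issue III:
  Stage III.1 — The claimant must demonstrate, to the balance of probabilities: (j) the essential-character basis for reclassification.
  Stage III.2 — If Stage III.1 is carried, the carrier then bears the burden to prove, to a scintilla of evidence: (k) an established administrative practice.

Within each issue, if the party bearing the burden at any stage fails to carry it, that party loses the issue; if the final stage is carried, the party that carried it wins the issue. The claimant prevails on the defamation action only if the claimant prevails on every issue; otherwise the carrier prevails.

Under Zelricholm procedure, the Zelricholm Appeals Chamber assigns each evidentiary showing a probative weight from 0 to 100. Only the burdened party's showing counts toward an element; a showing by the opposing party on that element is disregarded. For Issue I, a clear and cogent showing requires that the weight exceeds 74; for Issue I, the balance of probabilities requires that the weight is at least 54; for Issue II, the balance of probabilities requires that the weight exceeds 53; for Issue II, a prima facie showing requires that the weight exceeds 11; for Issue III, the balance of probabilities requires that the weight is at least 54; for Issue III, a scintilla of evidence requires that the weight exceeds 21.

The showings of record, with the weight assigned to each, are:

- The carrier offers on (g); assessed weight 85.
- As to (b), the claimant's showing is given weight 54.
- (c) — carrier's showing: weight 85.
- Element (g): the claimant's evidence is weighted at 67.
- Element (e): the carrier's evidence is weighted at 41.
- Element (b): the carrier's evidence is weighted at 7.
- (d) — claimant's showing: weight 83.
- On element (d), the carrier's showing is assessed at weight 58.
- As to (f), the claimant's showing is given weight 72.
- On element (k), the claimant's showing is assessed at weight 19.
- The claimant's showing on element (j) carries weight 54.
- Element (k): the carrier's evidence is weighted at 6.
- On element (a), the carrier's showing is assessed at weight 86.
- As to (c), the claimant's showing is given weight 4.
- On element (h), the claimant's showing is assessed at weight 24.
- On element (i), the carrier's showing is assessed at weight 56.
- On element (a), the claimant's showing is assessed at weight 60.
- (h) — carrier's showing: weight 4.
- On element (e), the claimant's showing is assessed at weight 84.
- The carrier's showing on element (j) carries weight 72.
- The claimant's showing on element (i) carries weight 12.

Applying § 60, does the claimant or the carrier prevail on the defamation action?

claimant

— Issue I —
Stage I.1 (claimant, the balance of probabilities, weight is at least 54): (a) 60 (carrier's 86 disregarded) ≥ 54 — meets; (b) 54 (carrier's 7 disregarded) ≥ 54 — meets.
  All elements met. The burden passes to the carrier.
Stage I.2 (carrier, a clear and cogent showing, weight exceeds 74): (c) 85 (claimant's 4 disregarded) > 74 — meets.
  Stage I.2 carried; the burden shifts to the claimant.
Stage I.3 (claimant, a clear and cogent showing, weight exceeds 74): (d) 83 (carrier's 58 disregarded) > 74 — meets; (e) 84 (carrier's 41 disregarded) > 74 — meets.
  The claimant carries the last stage.
Every stage carried; the claimant prevails on this issue.
— Issue II —
At Stage II.1 the claimant must meet the balance of probabilities (weight exceeds 53): on (f) the weight is 72, which does exceed 53, so (f) meets the standard; on (g) the weight is 67 (the carrier's 85 is given no effect), which does exceed 53, so (g) meets the standard.
  All elements met. The claimant retains the burden for Stage II.2.
At Stage II.2 the claimant must meet a prima facie showing (weight exceeds 11): on (h) the weight is 24 (the carrier's 4 is given no effect), > 11, so (h) meets the standard; on (i) the weight is 12 (the carrier's 56 is given no effect), which does exceed 11, so (i) meets the standard.
  The claimant carries the last stage.
All stages carried — the claimant prevails on this issue.
— Issue III —
Stage III.1 — burden on claimant; standard: the balance of probabilities (weight is at least 54).
    (j): 54 (carrier's 72 disregarded) ≥ 54 [met]
  The claimant carries Stage III.1; the carrier now bears the burden.
Stage III.2 — burden on carrier; standard: a scintilla of evidence (weight exceeds 21).
    (k): 6 (claimant's 19 disregarded) ≤ 21 [not met]
  Not every element is met, so the carrier fails to carry Stage III.2.
So the claimant prevails on this issue.
Per-issue: Issue I → claimant; Issue II → claimant; Issue III → claimant. The claimant must prevail on every issue; overall, the claimant prevails.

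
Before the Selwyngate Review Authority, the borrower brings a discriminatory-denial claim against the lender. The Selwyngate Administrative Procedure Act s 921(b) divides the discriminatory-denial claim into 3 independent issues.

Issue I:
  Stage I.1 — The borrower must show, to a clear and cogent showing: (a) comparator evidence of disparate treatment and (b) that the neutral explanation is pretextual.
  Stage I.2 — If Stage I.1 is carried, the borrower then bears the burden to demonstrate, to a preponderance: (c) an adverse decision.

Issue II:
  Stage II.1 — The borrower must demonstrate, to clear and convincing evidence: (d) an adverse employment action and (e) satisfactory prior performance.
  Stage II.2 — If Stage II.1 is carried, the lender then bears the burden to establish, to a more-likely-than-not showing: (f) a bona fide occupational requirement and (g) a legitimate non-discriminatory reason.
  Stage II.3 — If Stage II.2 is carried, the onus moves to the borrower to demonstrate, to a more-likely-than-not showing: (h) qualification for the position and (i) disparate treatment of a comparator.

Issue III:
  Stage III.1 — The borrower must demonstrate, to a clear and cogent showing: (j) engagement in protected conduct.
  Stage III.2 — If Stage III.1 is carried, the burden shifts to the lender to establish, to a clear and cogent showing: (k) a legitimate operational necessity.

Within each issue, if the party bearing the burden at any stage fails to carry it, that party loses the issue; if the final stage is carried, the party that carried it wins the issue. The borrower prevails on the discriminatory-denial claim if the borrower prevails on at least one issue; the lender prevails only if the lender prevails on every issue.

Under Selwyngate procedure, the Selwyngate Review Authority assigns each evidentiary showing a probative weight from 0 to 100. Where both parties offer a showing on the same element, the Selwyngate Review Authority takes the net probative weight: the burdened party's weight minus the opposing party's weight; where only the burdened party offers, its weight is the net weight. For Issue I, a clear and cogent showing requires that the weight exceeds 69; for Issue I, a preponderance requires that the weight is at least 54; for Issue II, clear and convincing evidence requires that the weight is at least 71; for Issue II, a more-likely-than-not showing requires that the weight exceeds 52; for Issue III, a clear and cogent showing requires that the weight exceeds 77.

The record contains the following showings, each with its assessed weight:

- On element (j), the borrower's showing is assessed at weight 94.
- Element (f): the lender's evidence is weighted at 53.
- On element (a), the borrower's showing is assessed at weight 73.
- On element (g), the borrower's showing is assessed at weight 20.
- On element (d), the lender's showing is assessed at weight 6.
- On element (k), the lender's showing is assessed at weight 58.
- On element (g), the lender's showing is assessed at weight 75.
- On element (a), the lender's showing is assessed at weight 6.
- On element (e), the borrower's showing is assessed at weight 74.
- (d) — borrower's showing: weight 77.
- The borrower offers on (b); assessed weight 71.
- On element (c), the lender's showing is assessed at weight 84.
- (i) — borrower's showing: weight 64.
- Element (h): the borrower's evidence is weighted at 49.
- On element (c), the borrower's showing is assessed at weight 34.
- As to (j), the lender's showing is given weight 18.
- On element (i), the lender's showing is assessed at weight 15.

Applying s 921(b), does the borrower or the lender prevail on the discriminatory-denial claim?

— Issue I —
At Stage I.1 the borrower must meet a clear and cogent showing (weight exceeds 69): on (a) the weight is 73 less the opposing 6 gives net 67, which does not exceed 69, so (a) does not meet the standard; on (b) the weight is 71, which does exceed 69, so (b) meets the standard.
  Not every element is met, so the borrower fails to carry Stage I.1.
The analysis ends at Stage I.1; the lender prevails on this issue.
— Issue II —
Stage II.1 (borrower, clear and convincing evidence, weight is at least 71): (d) net 77−6=71 ≥ 71 — meets; (e) 74 ≥ 71 — meets.
  The borrower carries Stage II.1; the lender now bears the burden.
Stage II.2 (lender, a more-likely-than-not showing, weight exceeds 52): (f) 53 > 52 — meets; (g) net 75−20=55 > 52 — meets.
  Stage II.2 carried; the burden shifts to the borrower.
Stage II.3 (borrower, a more-likely-than-not showing, weight exceeds 52): (h) 49 ≤ 52 — fails; (i) net 64−15=49 ≤ 52 — fails.
  Stage II.3 not carried; the borrower fails its burden.
The lender prevails on this issue.
— Issue III —
Stage III.1 (borrower, a clear and cogent showing, weight exceeds 77): (j) net 94−18=76 ≤ 77 — fails.
  Stage III.1 not carried; the borrower fails its burden.
The analysis ends at Stage III.1; the lender prevails on this issue.
Per-issue: Issue I → lender; Issue II → lender; Issue III → lender. The borrower must prevail on at least one issue; overall, the lender prevails.

lender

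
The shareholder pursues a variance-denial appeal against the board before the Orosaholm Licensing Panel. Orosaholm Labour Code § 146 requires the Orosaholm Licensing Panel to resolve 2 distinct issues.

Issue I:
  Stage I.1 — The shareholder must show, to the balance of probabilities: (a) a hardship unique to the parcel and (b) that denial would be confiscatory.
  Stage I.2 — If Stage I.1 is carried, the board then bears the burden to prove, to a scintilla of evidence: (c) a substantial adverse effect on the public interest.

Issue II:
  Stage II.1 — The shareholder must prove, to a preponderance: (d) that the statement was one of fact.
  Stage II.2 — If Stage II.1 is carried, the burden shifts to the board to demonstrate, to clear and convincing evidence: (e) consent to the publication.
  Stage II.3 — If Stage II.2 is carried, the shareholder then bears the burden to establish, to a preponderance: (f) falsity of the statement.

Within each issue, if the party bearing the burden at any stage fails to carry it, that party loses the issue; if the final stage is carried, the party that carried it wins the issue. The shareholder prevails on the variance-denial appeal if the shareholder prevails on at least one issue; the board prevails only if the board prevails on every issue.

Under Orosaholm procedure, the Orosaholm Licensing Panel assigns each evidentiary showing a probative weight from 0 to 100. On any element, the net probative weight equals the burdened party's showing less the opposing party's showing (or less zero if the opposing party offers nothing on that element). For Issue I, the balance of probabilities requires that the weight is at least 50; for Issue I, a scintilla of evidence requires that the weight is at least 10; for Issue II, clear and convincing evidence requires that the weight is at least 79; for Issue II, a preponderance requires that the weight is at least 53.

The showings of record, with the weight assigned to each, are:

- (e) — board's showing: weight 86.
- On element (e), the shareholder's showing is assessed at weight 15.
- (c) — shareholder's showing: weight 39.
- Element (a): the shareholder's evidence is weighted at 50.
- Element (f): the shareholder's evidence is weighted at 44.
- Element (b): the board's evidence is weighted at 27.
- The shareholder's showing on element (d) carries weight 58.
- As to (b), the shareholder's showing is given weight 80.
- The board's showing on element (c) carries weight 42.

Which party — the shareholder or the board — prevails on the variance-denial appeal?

shareholder

— Issue I —
Stage I.1 — burden on shareholder; standard: the balance of probabilities (weight is at least 50).
    (a): 50 ≥ 50 [met]
    (b): 80 − 27 = 53 ≥ 50 [met]
  The shareholder carries Stage I.1; the board now bears the burden.
Stage I.2 — burden on board; standard: a scintilla of evidence (weight is at least 10).
    (c): 42 − 39 = 3 < 10 [not met]
  Stage I.2 not carried; the board fails its burden.
So the shareholder prevails on this issue.
— Issue II —
At Stage II.1 the shareholder must meet a preponderance (weight is at least 53): on (d) the weight is 58, which does reach 53, so (d) meets the standard.
  All elements met. The burden passes to the board.
At Stage II.2 the board must meet clear and convincing evidence (weight is at least 79): on (e) the weight is 86 less the opposing 15 gives net 71, which does not reach 79, so (e) does not meet the standard.
  Stage II.2 not carried; the board fails its burden.
The analysis ends at Stage II.2; the shareholder prevails on this issue.
Per-issue: Issue I → shareholder; Issue II → shareholder. The shareholder must prevail on at least one issue; overall, the shareholder prevails.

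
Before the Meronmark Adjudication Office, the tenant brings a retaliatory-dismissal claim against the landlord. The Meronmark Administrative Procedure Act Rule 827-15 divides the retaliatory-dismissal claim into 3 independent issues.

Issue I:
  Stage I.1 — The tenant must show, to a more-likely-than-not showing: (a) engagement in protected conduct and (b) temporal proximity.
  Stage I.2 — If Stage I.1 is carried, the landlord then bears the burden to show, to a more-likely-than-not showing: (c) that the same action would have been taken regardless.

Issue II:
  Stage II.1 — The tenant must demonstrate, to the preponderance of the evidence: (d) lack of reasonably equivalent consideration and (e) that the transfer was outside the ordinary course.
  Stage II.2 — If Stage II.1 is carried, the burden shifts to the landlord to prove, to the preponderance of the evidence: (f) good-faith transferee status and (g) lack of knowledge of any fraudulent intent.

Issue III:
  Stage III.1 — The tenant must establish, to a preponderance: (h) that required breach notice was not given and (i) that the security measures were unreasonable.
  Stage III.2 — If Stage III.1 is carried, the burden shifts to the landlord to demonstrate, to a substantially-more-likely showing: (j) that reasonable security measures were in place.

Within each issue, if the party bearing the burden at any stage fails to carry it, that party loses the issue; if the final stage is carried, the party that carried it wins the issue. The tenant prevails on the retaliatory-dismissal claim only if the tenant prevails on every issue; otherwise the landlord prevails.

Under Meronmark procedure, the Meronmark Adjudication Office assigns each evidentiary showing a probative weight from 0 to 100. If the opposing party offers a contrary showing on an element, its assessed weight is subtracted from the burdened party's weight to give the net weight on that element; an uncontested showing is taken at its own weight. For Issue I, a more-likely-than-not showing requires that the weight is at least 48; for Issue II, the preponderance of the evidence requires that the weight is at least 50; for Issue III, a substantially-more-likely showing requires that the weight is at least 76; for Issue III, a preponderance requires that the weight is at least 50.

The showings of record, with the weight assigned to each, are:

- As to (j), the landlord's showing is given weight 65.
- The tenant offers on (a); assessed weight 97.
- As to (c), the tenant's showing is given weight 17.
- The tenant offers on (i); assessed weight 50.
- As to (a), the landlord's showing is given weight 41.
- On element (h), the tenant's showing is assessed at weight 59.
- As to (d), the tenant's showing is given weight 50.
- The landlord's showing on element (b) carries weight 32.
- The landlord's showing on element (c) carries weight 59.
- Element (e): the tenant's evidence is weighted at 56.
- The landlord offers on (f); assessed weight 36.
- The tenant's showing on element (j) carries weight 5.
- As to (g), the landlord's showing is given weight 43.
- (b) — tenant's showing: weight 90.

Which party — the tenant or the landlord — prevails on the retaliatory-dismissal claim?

tenant

— Issue I —
Stage I.1 (tenant, a more-likely-than-not showing, weight is at least 48): (a) net 97−41=56 ≥ 48 — meets; (b) net 90−32=58 ≥ 48 — meets.
  Stage I.1 is satisfied; the onus moves to the landlord.
Stage I.2 (landlord, a more-likely-than-not showing, weight is at least 48): (c) net 59−17=42 < 48 — fails.
  Stage I.2 not carried; the landlord fails its burden.
So the tenant prevails on this issue.
— Issue II —
Stage II.1 (tenant, the preponderance of the evidence, weight is at least 50): (d) 50 ≥ 50 — meets; (e) 56 ≥ 50 — meets.
  All elements met. The burden passes to the landlord.
Stage II.2 (landlord, the preponderance of the evidence, weight is at least 50): (f) 36 < 50 — fails; (g) 43 < 50 — fails.
  Stage II.2 not carried; the landlord fails its burden.
The analysis ends at Stage II.2; the tenant prevails on this issue.
— Issue III —
Stage III.1 — burden on tenant; standard: a preponderance (weight is at least 50).
    (h): 59 ≥ 50 [met]
    (i): 50 ≥ 50 [met]
  Stage III.1 is satisfied; the onus moves to the landlord.
Stage III.2 — burden on landlord; standard: a substantially-more-likely showing (weight is at least 76).
    (j): 65 − 5 = 60 < 76 [not met]
  Not every element is met, so the landlord fails to carry Stage III.2.
So the tenant prevails on this issue.
Per-issue: Issue I → tenant; Issue II → tenant; Issue III → tenant. The tenant must prevail on every issue; overall, the tenant prevails.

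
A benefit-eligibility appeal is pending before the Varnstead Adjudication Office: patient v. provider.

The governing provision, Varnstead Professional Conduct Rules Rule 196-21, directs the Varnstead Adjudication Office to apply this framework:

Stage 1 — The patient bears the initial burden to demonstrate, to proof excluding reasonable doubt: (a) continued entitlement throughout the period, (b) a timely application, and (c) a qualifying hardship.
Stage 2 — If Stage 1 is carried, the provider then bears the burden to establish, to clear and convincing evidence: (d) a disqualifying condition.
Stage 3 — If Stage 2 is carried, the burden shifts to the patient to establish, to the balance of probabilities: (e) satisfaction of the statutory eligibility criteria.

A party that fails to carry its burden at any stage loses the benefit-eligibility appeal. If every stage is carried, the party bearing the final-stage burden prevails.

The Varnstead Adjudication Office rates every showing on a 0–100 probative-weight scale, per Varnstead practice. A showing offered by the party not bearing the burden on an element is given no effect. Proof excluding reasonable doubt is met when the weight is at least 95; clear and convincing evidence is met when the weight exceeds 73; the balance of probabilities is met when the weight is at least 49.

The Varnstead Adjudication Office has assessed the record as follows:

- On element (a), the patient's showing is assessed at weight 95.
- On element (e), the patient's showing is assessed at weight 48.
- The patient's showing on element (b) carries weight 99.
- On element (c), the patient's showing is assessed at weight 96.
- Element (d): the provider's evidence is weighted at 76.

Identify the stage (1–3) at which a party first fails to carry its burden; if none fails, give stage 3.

stage 3

Stage 1 (patient, proof excluding reasonable doubt, weight is at least 95): (a) 95 ≥ 95 — meets; (b) 99 ≥ 95 — meets; (c) 96 ≥ 95 — meets.
  The patient carries Stage 1; the provider now bears the burden.
Stage 2 (provider, clear and convincing evidence, weight exceeds 73): (d) 76 > 73 — meets.
  Stage 2 is satisfied; the onus moves to the patient.
Stage 3 (patient, the balance of probabilities, weight is at least 49): (e) 48 < 49 — fails.
  Not every element is met, so the patient fails to carry Stage 3.
The provider prevails.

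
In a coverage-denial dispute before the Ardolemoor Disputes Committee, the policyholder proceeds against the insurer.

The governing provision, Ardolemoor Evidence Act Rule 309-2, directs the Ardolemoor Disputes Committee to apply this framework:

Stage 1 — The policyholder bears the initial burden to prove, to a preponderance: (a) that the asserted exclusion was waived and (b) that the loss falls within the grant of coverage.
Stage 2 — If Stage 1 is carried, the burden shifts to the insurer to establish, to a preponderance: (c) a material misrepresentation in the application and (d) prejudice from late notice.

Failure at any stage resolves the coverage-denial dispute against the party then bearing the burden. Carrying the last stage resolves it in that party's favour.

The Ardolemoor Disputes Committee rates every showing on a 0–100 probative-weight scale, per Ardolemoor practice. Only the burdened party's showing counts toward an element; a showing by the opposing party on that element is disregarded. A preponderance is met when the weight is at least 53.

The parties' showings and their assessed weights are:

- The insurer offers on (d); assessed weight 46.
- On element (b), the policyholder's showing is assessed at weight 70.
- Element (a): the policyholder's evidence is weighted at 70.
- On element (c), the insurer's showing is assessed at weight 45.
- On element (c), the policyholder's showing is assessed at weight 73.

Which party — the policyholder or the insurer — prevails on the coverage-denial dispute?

At Stage 1 the policyholder must meet a preponderance (weight is at least 53): on (a) the weight is 70, ≥ 53, so (a) meets the standard; on (b) the weight is 70, ≥ 53, so (b) meets the standard.
  Stage 1 is satisfied; the onus moves to the insurer.
At Stage 2 the insurer must meet a preponderance (weight is at least 53): on (c) the weight is 45 (the policyholder's 73 is given no effect), < 53, so (c) does not meet the standard; on (d) the weight is 46, < 53, so (d) does not meet the standard.
  The insurer does not carry Stage 2.
The analysis ends at Stage 2; the policyholder prevails.

policyholder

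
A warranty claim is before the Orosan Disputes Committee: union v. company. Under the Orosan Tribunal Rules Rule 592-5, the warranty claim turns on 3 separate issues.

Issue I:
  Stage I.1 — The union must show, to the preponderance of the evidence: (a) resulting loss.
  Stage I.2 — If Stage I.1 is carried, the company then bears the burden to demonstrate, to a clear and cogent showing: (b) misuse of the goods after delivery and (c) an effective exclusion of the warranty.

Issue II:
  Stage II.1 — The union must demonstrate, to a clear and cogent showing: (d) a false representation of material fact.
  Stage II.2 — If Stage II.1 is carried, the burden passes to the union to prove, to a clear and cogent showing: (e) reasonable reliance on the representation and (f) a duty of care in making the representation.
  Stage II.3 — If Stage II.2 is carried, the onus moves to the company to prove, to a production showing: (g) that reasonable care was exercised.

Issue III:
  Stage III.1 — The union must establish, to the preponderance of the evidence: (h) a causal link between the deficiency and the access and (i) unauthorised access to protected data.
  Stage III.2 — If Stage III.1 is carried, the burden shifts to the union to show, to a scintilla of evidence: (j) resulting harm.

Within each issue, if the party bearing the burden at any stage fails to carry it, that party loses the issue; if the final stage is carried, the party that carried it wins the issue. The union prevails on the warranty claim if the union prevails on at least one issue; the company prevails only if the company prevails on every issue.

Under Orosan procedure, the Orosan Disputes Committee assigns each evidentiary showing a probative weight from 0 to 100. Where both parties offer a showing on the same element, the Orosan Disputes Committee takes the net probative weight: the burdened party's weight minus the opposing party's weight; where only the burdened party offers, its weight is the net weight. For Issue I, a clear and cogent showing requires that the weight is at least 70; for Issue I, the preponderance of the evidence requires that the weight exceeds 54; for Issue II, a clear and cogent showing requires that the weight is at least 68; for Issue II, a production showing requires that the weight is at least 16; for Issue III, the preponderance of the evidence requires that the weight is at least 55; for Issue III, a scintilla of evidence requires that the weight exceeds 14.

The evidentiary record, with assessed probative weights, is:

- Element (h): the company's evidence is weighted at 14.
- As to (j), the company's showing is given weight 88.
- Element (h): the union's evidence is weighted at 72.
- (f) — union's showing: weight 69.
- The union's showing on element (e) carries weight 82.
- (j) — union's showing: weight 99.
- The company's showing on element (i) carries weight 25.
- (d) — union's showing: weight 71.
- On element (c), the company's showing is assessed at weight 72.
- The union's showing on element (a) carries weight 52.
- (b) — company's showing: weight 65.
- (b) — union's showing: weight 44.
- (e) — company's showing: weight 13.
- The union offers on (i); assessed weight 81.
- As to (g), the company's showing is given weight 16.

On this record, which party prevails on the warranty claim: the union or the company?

— Issue I —
Stage I.1 — burden on union; standard: the preponderance of the evidence (weight exceeds 54).
    (a): 52 ≤ 54 [not met]
  Not every element is met, so the union fails to carry Stage I.1.
The analysis ends at Stage I.1; the company prevails on this issue.
— Issue II —
Stage II.1 — burden on union; standard: a clear and cogent showing (weight is at least 68).
    (d): 71 ≥ 68 [met]
  Stage II.1 is satisfied; the union continues to bear the burden.
Stage II.2 — burden on union; standard: a clear and cogent showing (weight is at least 68).
    (e): 82 − 13 = 69 ≥ 68 [met]
    (f): 69 ≥ 68 [met]
  Stage II.2 carried; the burden shifts to the company.
Stage II.3 — burden on company; standard: a production showing (weight is at least 16).
    (g): 16 ≥ 16 [met]
  All elements met at the final stage.
Every stage carried; the company prevails on this issue.
— Issue III —
Stage III.1 — burden on union; standard: the preponderance of the evidence (weight is at least 55).
    (h): 72 − 14 = 58 ≥ 55 [met]
    (i): 81 − 25 = 56 ≥ 55 [met]
  Stage III.1 carried; the burden remains with the union.
Stage III.2 — burden on union; standard: a scintilla of evidence (weight exceeds 14).
    (j): 99 − 88 = 11 ≤ 14 [not met]
  Not every element is met, so the union fails to carry Stage III.2.
The company prevails on this issue.
Per-issue: Issue I → company; Issue II → company; Issue III → company. The union must prevail on at least one issue; overall, the company prevails.

company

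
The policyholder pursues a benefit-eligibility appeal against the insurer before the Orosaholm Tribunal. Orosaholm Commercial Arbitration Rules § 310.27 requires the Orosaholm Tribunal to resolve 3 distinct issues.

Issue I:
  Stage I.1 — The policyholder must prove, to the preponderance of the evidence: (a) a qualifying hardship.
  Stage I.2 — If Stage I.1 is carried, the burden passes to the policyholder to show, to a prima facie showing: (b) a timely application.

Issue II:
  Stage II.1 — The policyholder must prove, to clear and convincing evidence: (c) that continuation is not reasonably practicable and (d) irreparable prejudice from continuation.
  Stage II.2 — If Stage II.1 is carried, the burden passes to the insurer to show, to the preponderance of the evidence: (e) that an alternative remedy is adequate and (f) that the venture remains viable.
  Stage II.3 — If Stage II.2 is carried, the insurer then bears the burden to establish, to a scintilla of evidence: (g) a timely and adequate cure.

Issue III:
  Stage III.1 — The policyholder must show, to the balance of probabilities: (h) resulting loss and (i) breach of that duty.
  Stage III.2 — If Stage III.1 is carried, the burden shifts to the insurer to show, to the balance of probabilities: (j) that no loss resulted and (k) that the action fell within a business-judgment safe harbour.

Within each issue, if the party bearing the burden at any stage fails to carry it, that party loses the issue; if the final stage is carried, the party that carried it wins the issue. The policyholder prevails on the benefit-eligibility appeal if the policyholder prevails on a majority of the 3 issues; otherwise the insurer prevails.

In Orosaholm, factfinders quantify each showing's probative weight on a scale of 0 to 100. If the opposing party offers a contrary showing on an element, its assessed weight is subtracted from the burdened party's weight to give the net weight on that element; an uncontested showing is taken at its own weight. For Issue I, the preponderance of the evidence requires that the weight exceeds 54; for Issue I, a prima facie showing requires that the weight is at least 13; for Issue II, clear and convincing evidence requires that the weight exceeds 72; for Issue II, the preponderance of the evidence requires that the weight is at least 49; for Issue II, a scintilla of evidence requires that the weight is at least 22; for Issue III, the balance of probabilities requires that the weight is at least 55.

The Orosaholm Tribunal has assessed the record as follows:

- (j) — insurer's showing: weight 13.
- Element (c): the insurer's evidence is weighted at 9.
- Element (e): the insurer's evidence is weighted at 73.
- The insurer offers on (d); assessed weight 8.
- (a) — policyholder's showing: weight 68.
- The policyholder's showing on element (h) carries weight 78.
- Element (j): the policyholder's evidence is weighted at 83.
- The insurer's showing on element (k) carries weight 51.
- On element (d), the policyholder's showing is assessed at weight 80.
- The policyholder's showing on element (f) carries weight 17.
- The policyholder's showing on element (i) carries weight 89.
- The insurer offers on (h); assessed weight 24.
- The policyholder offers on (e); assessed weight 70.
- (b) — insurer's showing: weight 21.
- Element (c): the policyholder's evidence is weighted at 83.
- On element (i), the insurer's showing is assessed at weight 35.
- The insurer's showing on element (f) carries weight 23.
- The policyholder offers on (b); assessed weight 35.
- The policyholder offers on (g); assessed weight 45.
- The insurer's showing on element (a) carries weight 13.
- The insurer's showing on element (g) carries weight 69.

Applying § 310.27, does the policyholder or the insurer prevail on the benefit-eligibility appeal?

insurer

— Issue I —
Stage I.1 (policyholder, the preponderance of the evidence, weight exceeds 54): (a) net 68−13=55 > 54 — meets.
  Stage I.1 is satisfied; the policyholder continues to bear the burden.
Stage I.2 (policyholder, a prima facie showing, weight is at least 13): (b) net 35−21=14 ≥ 13 — meets.
  The policyholder carries the last stage.
With every stage satisfied, the policyholder prevails on this issue.
— Issue II —
At Stage II.1 the policyholder must meet clear and convincing evidence (weight exceeds 72): on (c) the weight is 83 less the opposing 9 gives net 74, which does exceed 72, so (c) meets the standard; on (d) the weight is 80 less the opposing 8 gives net 72, ≤ 72, so (d) does not meet the standard.
  Stage II.1 not carried; the policyholder fails its burden.
The analysis ends at Stage II.1; the insurer prevails on this issue.
— Issue III —
Stage III.1 — burden on policyholder; standard: the balance of probabilities (weight is at least 55).
    (h): 78 − 24 = 54 < 55 [not met]
    (i): 89 − 35 = 54 < 55 [not met]
  Stage III.1 not carried; the policyholder fails its burden.
The insurer prevails on this issue.
Per-issue: Issue I → policyholder; Issue II → insurer; Issue III → insurer. The policyholder must prevail on a majority of issues; overall, the insurer prevails.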